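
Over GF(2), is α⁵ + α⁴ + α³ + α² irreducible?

Write m(α) = α⁵ + α⁴ + α³ + α².
Check for roots in GF(2): m(0) = 0 → root; m(1) = 0 → root.
m(0) = 0, so (α) divides m(α); m is reducible.

No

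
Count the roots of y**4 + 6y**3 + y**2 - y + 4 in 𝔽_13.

Write f(y) = y**4 + 6y**3 + y**2 - y + 4.
Evaluate at each of the 13 elements of 𝔽_13:
f(0) = 4; f(1) = 11; f(2) = 5; f(3) = 6; f(4) = 6; f(5) = 8; f(6) = 0 → root; f(7) = 7; f(8) = 0 → root; f(9) = 0 → root; f(10) = 0 → root; f(11) = 4; f(12) = 1.
Roots: {6, 8, 9, 10}.

4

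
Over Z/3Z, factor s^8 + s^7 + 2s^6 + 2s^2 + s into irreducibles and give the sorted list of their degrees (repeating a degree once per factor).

1, 1, 2, 4

Write f(s) = s^8 + s^7 + 2s^6 + 2s^2 + s.
Roots in Z/3Z: f(0) = 0 → root; f(1) = 1; f(2) = 0 → root.
Linear factors from roots: (s), (s + 1).
Complete factorization: f(s) = (s)·(s + 1)·(s^2 + 1)·(s^4 + s^2 + s + 1).
Factor degrees with multiplicity: 1 + 1 + 2 + 4 = 8.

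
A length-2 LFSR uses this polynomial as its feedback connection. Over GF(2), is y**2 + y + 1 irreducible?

Yes

Write g(y) = y**2 + y + 1.
Check for roots in GF(2): g(0) = 1; g(1) = 1.
No roots. A degree-2 polynomial over a field with no linear factor is irreducible.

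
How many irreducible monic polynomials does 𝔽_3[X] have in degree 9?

By the necklace-counting formula, N_3(9) = (1/9) Σ_{d|9} μ(9/d)·3^d.
Divisors of 9: 1, 3, 9; μ(9/d) for each: 0, -1, 1.
Σ = − 3^3 + 3^9 = 19656.
N = 19656/9 = 2184.

2184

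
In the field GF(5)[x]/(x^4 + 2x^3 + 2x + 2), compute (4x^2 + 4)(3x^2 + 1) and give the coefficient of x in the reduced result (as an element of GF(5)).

1

Multiply in GF(5)[x]: (4x^2 + 4)·(3x^2 + 1) = 2x^4 + x^2 + 4.
Reduce using x^4 ≡ 3x^3 + 3x + 3 (mod x^4 + 2x^3 + 2x + 2).
Reduced: x^3 + x^2 + x.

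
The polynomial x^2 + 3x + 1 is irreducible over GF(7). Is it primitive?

No

Write f(x) = x^2 + 3x + 1.
|GF(7^2)^×| = 7^2 − 1 = 48. Prime factorization: 48 = 2^4·3.
f is primitive ⇔ x has order 48 in GF(7)[x]/(f), i.e. x^(48/q) ≠ 1 for each prime q | 48.
x^(24) mod f = 1
x^(16) mod f = 1
Since x^(24) = 1, the order of x divides 24 < 48; not primitive.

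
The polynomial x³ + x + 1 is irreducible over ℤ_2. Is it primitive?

Yes

Write f(x) = x³ + x + 1.
|GF(2^3)^×| = 2^3 − 1 = 7. Prime factorization: 7 = 7.
f is primitive ⇔ x has order 7 in GF(2)[x]/(f), i.e. x^(7/q) ≠ 1 for each prime q | 7.
x^(1) mod f = x.
None equal 1, so x has full order 7; f is primitive.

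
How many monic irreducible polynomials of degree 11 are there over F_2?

The number of monic irreducibles of degree 11 over GF(2) is (1/11)·Σ_{d∣11} μ(11/d) 2^d.
Divisors of 11: 1, 11; μ(11/d) for each: -1, 1.
Σ = − 2^1 + 2^11 = 2046.
N = 2046/11 = 186.

186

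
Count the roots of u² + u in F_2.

2

Write f(u) = u² + u.
Evaluate at each of the 2 elements of F_2:
f(0) = 0 → root; f(1) = 0 → root.
Roots: {0, 1}.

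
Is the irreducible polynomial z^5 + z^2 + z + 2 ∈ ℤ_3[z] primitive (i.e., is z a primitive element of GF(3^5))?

No

Write f(z) = z^5 + z^2 + z + 2.
|GF(3^5)^×| = 3^5 − 1 = 242. Prime factorization: 242 = 2·11^2.
f is primitive ⇔ z has order 242 in GF(3)[z]/(f), i.e. z^(242/q) ≠ 1 for each prime q | 242.
z^(121) mod f = 1
z^(22) mod f = z^4 + 2z^3 + 2z^2 + 2z.
Since z^(121) = 1, the order of z divides 121 < 242; not primitive.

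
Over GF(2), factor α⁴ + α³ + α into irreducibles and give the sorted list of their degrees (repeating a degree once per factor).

1, 3

Write h(α) = α⁴ + α³ + α.
Roots in GF(2): h(0) = 0 → root; h(1) = 1.
Linear factors from roots: (α).
Complete factorization: h(α) = (α)·(α³ + α² + 1).
Factor degrees with multiplicity: 1 + 3 = 4.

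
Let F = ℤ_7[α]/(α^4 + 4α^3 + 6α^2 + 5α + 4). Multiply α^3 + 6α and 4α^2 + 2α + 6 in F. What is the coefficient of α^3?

6

Multiply in ℤ_7[α]: (α^3 + 6α)·(4α^2 + 2α + 6) = 4α^5 + 2α^4 + 2α^3 + 5α^2 + α.
Reduce using α^4 ≡ 3α^3 + α^2 + 2α + 3 (mod α^4 + 4α^3 + 6α^2 + 5α + 4).
Reduced: 6α^3 + 6α^2 + 6α.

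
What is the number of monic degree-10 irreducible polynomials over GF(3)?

5880

Gauss's count: N_{3}(10) = (1/10) Σ_{d|10} μ(10/d)·3^d.
Divisors of 10: 1, 2, 5, 10; μ(10/d) for each: 1, -1, -1, 1.
Σ = 3^1 − 3^2 − 3^5 + 3^10 = 58800.
N = 58800/10 = 5880.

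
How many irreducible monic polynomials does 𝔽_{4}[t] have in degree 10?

Gauss's count: N_{4}(10) = (1/10) Σ_{d|10} μ(10/d)·4^d.
Divisors of 10: 1, 2, 5, 10; μ(10/d) for each: 1, -1, -1, 1.
Σ = 4^1 − 4^2 − 4^5 + 4^10 = 1047540.
N = 1047540/10 = 104754.

104754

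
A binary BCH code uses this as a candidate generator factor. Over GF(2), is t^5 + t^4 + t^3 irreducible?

No

Write g(t) = t^5 + t^4 + t^3.
Check for roots in GF(2): g(0) = 0 → root; g(1) = 1.
g(0) = 0, so (t) divides g(t); g is reducible.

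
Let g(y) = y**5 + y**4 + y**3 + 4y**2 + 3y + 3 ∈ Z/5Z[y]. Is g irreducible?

Check for roots in Z/5Z: g(0) = 3; g(1) = 3; g(2) = 1; g(3) = 4; g(4) = 3.
No roots, so no linear factors.
Degree-2 irreducible divisors: test the 10 monic irreducibles of degree 2 over GF(5).
None of them divide g (all give nonzero remainder).
No irreducible factor of degree ≤ 2 exists, so g is irreducible over GF(5).

Yes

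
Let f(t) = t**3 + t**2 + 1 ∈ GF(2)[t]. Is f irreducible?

Check for roots in GF(2): f(0) = 1; f(1) = 1.
No roots. A degree-3 polynomial over a field with no linear factor is irreducible.

Yes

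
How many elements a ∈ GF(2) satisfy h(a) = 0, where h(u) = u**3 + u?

2

Evaluate at each of the 2 elements of GF(2):
h(0) = 0 → root; h(1) = 0 → root.
Roots: {0, 1}.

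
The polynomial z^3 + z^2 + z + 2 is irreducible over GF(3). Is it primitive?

Write f(z) = z^3 + z^2 + z + 2.
|GF(3^3)^×| = 3^3 − 1 = 26. Prime factorization: 26 = 2·13.
f is primitive ⇔ z has order 26 in GF(3)[z]/(f), i.e. z^(26/q) ≠ 1 for each prime q | 26.
z^(13) mod f = 1
z^(2) mod f = z^2.
Since z^(13) = 1, the order of z divides 13 < 26; not primitive.

No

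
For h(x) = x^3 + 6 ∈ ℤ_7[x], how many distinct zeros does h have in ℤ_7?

3

Evaluate at each of the 7 elements of ℤ_7:
h(0) = 6; h(1) = 0 → root; h(2) = 0 → root; h(3) = 5; h(4) = 0 → root; h(5) = 5; h(6) = 5.
Roots: {1, 2, 4}.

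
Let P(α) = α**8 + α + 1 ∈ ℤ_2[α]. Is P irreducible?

Check for roots in ℤ_2: P(0) = 1; P(1) = 1.
No roots, so no linear factors.
Monic irreducibles of degree 2 over GF(2): α**2 + α + 1.
α**2 + α + 1 divides P: P(α) = (α**2 + α + 1)·(α**6 + α**5 + α**3 + α**2 + 1).

No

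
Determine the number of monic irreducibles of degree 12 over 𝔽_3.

Gauss's count: N_{3}(12) = (1/12) Σ_{d|12} μ(12/d)·3^d.
Divisors of 12: 1, 2, 3, 4, 6, 12; μ(12/d) for each: 0, 1, 0, -1, -1, 1.
Σ = 3^2 − 3^4 − 3^6 + 3^12 = 530640.
N = 530640/12 = 44220.

44220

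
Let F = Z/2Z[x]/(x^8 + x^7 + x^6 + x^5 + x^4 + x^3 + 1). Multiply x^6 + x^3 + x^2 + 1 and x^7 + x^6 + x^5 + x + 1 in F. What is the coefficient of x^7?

Multiply in Z/2Z[x]: (x^6 + x^3 + x^2 + 1)·(x^7 + x^6 + x^5 + x + 1) = x^13 + x^12 + x^11 + x^10 + x^7 + x^5 + x^4 + x^2 + x + 1.
Reduce using x^8 ≡ x^7 + x^6 + x^5 + x^4 + x^3 + 1 (mod x^8 + x^7 + x^6 + x^5 + x^4 + x^3 + 1).
Reduced: x^6 + x^5 + x^2 + 1.

0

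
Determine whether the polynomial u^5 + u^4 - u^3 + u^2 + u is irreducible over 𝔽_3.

No

Write m(u) = u^5 + u^4 - u^3 + u^2 + u.
Check for roots in 𝔽_3: m(0) = 0 → root; m(1) = 0 → root; m(2) = 1.
m(0) = 0, so (u) divides m(u); m is reducible.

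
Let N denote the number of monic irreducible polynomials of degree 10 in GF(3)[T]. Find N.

The number of monic irreducibles of degree 10 over GF(3) is (1/10)·Σ_{d∣10} μ(10/d) 3^d.
Divisors of 10: 1, 2, 5, 10; μ(10/d) for each: 1, -1, -1, 1.
Σ = 3^1 − 3^2 − 3^5 + 3^10 = 58800.
N = 58800/10 = 5880.

5880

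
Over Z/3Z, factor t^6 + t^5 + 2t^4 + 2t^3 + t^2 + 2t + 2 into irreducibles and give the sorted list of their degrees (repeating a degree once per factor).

Write h(t) = t^6 + t^5 + 2t^4 + 2t^3 + t^2 + 2t + 2.
Roots in Z/3Z: h(0) = 2; h(1) = 2; h(2) = 1.
Complete factorization: h(t) = (t^6 + t^5 + 2t^4 + 2t^3 + t^2 + 2t + 2).
Factor degrees with multiplicity: 6 = 6.

6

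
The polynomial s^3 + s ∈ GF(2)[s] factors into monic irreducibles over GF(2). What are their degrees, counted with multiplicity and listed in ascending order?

Write f(s) = s^3 + s.
Roots in GF(2): f(0) = 0 → root; f(1) = 0 → root.
Linear factors from roots: (s), (s + 1).
Complete factorization: f(s) = (s)·(s + 1)^2.
Factor degrees with multiplicity: 1 + 1 + 1 = 3.

1, 1, 1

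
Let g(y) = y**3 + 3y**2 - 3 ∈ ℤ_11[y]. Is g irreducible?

Check each element of ℤ_11 for a root: g(0)=8, g(1)=1, g(2)=6, g(3)=7, g(4)=10, g(5)=10, g(6)=2, g(7)=3, g(8)=8, g(9)=1, g(10)=10.
No roots. A degree-3 polynomial over a field with no linear factor is irreducible.

Yes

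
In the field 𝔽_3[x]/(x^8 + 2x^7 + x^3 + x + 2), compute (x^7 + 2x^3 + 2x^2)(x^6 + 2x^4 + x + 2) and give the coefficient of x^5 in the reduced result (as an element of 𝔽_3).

0

Multiply in 𝔽_3[x]: (x^7 + 2x^3 + 2x^2)·(x^6 + 2x^4 + x + 2) = x^13 + 2x^11 + 2x^9 + x^6 + 2x^4 + x^2.
Reduce using x^8 ≡ x^7 + 2x^3 + 2x + 1 (mod x^8 + 2x^7 + x^3 + x + 2).
Reduced: x^4 + 2x^3 + 2x^2 + x + 1.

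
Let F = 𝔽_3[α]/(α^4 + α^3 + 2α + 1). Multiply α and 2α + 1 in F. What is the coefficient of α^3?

0

Multiply in 𝔽_3[α]: (α)·(2α + 1) = 2α^2 + α.
Reduced: 2α^2 + α.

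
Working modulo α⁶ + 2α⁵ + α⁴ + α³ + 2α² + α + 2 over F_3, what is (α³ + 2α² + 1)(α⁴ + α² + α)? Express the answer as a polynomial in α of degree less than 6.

2α

Multiply in F_3[α]: (α³ + 2α² + 1)·(α⁴ + α² + α) = α⁷ + 2α⁶ + α⁵ + α⁴ + 2α³ + α² + α.
Reduce using α⁶ ≡ α⁵ + 2α⁴ + 2α³ + α² + 2α + 1 (mod α⁶ + 2α⁵ + α⁴ + α³ + 2α² + α + 2).
Reduced: 2α.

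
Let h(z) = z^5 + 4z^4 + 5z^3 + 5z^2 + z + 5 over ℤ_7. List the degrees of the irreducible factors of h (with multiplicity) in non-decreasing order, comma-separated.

Linear factors from roots: (z + 6), (z + 3), (z + 1).
Complete factorization: h(z) = (z + 1)·(z + 3)·(z + 6)·(z^2 + z + 3).
Factor degrees with multiplicity: 1 + 1 + 1 + 2 = 5.

1, 1, 1, 2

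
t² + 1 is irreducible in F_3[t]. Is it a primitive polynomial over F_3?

Write f(t) = t² + 1.
|GF(3^2)^×| = 3^2 − 1 = 8. Prime factorization: 8 = 2^3.
f is primitive ⇔ t has order 8 in GF(3)[t]/(f), i.e. t^(8/q) ≠ 1 for each prime q | 8.
t^(4) mod f = 1
Since t^(4) = 1, the order of t divides 4 < 8; not primitive.

No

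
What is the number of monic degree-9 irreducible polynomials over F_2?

x^(2^9) − x is the product of all monic irreducibles of degree dividing 9; Möbius inversion gives N = (1/9) Σ μ(9/d)·2^d.
Divisors of 9: 1, 3, 9; μ(9/d) for each: 0, -1, 1.
Σ = − 2^3 + 2^9 = 504.
N = 504/9 = 56.

56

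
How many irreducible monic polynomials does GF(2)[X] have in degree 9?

56

Gauss's count: N_{2}(9) = (1/9) Σ_{d|9} μ(9/d)·2^d.
Divisors of 9: 1, 3, 9; μ(9/d) for each: 0, -1, 1.
Σ = − 2^3 + 2^9 = 504.
N = 504/9 = 56.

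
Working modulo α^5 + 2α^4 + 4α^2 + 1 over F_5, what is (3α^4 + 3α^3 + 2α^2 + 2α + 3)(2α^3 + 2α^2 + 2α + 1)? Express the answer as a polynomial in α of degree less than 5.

Multiply in F_5[α]: (3α^4 + 3α^3 + 2α^2 + 2α + 3)·(2α^3 + 2α^2 + 2α + 1) = α^7 + 2α^6 + α^5 + 2α^4 + 2α^3 + 2α^2 + 3α + 3.
Reduce using α^5 ≡ 3α^4 + α^2 + 4 (mod α^5 + 2α^4 + 4α^2 + 1).
Reduced: α^4 + 2α^3 + 2α^2 + 3α + 2.

α^4 + 2α^3 + 2α^2 + 3α + 2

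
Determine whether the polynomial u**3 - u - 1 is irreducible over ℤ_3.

Yes

Write P(u) = u**3 - u - 1.
Check for roots in ℤ_3: P(0) = 2; P(1) = 2; P(2) = 2.
No roots. A degree-3 polynomial over a field with no linear factor is irreducible.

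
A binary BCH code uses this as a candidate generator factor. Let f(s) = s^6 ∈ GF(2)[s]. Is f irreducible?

Check for roots in GF(2): f(0) = 0 → root; f(1) = 1.
f(0) = 0, so (s) divides f(s); f is reducible.

No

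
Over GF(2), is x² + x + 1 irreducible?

Write P(x) = x² + x + 1.
Check for roots in GF(2): P(0) = 1; P(1) = 1.
No roots. A degree-2 polynomial over a field with no linear factor is irreducible.

Yes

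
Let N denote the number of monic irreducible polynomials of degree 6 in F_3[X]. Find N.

116

x^(3^6) − x is the product of all monic irreducibles of degree dividing 6; Möbius inversion gives N = (1/6) Σ μ(6/d)·3^d.
Divisors of 6: 1, 2, 3, 6; μ(6/d) for each: 1, -1, -1, 1.
Σ = 3^1 − 3^2 − 3^3 + 3^6 = 696.
N = 696/6 = 116.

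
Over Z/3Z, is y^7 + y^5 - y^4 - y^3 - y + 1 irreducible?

Write h(y) = y^7 + y^5 - y^4 - y^3 - y + 1.
Check for roots in Z/3Z: h(0) = 1; h(1) = 0 → root; h(2) = 0 → root.
h(1) = 0, so (y − 1) divides h(y); h is reducible.

No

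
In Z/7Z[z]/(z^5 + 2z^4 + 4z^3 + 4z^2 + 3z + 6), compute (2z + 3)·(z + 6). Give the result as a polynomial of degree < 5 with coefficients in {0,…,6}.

Multiply in Z/7Z[z]: (2z + 3)·(z + 6) = 2z^2 + z + 4.
Reduced: 2z^2 + z + 4.

2z^2 + z + 4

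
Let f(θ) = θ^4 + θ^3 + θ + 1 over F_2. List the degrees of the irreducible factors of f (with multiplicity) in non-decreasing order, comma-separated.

Roots in F_2: f(0) = 1; f(1) = 0 → root.
Linear factors from roots: (θ + 1).
Complete factorization: f(θ) = (θ + 1)^2·(θ^2 + θ + 1).
Factor degrees with multiplicity: 1 + 1 + 2 = 4.

1, 1, 2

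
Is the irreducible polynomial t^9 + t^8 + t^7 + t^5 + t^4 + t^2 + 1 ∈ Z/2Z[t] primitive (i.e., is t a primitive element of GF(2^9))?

Write f(t) = t^9 + t^8 + t^7 + t^5 + t^4 + t^2 + 1.
|GF(2^9)^×| = 2^9 − 1 = 511. Prime factorization: 511 = 7·73.
f is primitive ⇔ t has order 511 in GF(2)[t]/(f), i.e. t^(511/q) ≠ 1 for each prime q | 511.
t^(73) mod f = t^8 + t^5 + t^4 + t^3 + t^2 + 1.
t^(7) mod f = t^7.
None equal 1, so t has full order 511; f is primitive.

Yes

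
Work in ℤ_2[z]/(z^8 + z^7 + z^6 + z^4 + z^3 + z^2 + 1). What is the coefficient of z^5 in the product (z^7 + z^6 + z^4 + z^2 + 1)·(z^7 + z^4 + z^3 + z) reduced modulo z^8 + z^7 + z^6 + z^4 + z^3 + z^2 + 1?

Multiply in ℤ_2[z]: (z^7 + z^6 + z^4 + z^2 + 1)·(z^7 + z^4 + z^3 + z) = z^14 + z^13 + z^7 + z^6 + z^4 + z.
Reduce using z^8 ≡ z^7 + z^6 + z^4 + z^3 + z^2 + 1 (mod z^8 + z^7 + z^6 + z^4 + z^3 + z^2 + 1).
Reduced: z^6 + z^5 + z^2.

1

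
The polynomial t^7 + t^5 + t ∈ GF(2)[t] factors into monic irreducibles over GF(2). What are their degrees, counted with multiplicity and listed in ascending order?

1, 3, 3

Write g(t) = t^7 + t^5 + t.
Roots in GF(2): g(0) = 0 → root; g(1) = 1.
Linear factors from roots: (t).
Complete factorization: g(t) = (t)·(t^3 + t^2 + 1)^2.
Factor degrees with multiplicity: 1 + 3 + 3 = 7.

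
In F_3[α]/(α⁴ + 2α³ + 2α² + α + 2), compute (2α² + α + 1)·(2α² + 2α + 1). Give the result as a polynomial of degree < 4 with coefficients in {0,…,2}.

Multiply in F_3[α]: (2α² + α + 1)·(2α² + 2α + 1) = α⁴ + 1.
Reduce using α⁴ ≡ α³ + α² + 2α + 1 (mod α⁴ + 2α³ + 2α² + α + 2).
Reduced: α³ + α² + 2α + 2.

α^3 + α^2 + 2α + 2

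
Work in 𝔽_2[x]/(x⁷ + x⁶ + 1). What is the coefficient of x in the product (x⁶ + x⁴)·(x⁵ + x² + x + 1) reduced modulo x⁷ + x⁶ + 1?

Multiply in 𝔽_2[x]: (x⁶ + x⁴)·(x⁵ + x² + x + 1) = x¹¹ + x⁹ + x⁸ + x⁷ + x⁵ + x⁴.
Reduce using x⁷ ≡ x⁶ + 1 (mod x⁷ + x⁶ + 1).
Reduced: x⁵ + x³ + x.

1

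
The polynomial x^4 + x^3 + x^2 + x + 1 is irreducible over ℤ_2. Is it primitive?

No

Write f(x) = x^4 + x^3 + x^2 + x + 1.
|GF(2^4)^×| = 2^4 − 1 = 15. Prime factorization: 15 = 3·5.
f is primitive ⇔ x has order 15 in GF(2)[x]/(f), i.e. x^(15/q) ≠ 1 for each prime q | 15.
x^(5) mod f = 1
x^(3) mod f = x^3.
Since x^(5) = 1, the order of x divides 5 < 15; not primitive.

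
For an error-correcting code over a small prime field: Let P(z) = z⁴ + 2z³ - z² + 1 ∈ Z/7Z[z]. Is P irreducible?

Check for roots in Z/7Z: P(0) = 1; P(1) = 3; P(2) = 1; P(3) = 1; P(4) = 5; P(5) = 4; P(6) = 6.
No roots, so no linear factors.
Degree-2 irreducible divisors: test the 21 monic irreducibles of degree 2 over GF(7).
None of them divide P (all give nonzero remainder).
No irreducible factor of degree ≤ 2 exists, so P is irreducible over GF(7).

Yes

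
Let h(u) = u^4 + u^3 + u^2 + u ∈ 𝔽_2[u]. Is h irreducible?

Check for roots in 𝔽_2: h(0) = 0 → root; h(1) = 0 → root.
h(0) = 0, so (u) divides h(u); h is reducible.

No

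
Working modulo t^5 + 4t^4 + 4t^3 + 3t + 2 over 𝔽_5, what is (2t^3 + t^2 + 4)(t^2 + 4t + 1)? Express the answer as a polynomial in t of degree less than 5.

Multiply in 𝔽_5[t]: (2t^3 + t^2 + 4)·(t^2 + 4t + 1) = 2t^5 + 4t^4 + t^3 + t + 4.
Reduce using t^5 ≡ t^4 + t^3 + 2t + 3 (mod t^5 + 4t^4 + 4t^3 + 3t + 2).
Reduced: t^4 + 3t^3.

t^4 + 3t^3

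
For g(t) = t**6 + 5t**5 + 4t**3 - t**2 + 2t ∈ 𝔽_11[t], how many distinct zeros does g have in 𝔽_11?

4

Evaluate at each of the 11 elements of 𝔽_11:
g(0) = 0 → root; g(1) = 0 → root; g(2) = 3; g(3) = 3; g(4) = 4; g(5) = 0 → root; g(6) = 4; g(7) = 5; g(8) = 7; g(9) = 7; g(10) = 0 → root.
Roots: {0, 1, 5, 10}.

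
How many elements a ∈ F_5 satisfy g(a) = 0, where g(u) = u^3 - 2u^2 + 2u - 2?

0

Evaluate at each of the 5 elements of F_5:
g(0) = 3; g(1) = 4; g(2) = 2; g(3) = 3; g(4) = 3.
No element is a root.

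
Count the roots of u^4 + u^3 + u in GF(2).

Write P(u) = u^4 + u^3 + u.
Evaluate at each of the 2 elements of GF(2):
P(0) = 0 → root; P(1) = 1.
Roots: {0}.

1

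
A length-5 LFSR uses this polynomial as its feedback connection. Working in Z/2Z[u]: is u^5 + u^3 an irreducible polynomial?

No

Write m(u) = u^5 + u^3.
Check for roots in Z/2Z: m(0) = 0 → root; m(1) = 0 → root.
m(0) = 0, so (u) divides m(u); m is reducible.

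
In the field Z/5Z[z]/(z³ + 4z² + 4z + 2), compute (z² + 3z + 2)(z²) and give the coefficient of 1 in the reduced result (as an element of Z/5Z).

2

Multiply in Z/5Z[z]: (z² + 3z + 2)·(z²) = z⁴ + 3z³ + 2z².
Reduce using z³ ≡ z² + z + 3 (mod z³ + 4z² + 4z + 2).
Reduced: 2z² + 2z + 2.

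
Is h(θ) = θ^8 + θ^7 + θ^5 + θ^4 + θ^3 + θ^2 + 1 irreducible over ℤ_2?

Yes

Check for roots in ℤ_2: h(0) = 1; h(1) = 1.
No roots, so no linear factors.
Monic irreducibles of degree 2 over GF(2): θ^2 + θ + 1.
None of them divide h (all give nonzero remainder).
Monic irreducibles of degree 3 over GF(2): θ^3 + θ + 1, θ^3 + θ^2 + 1.
None of them divide h (all give nonzero remainder).
Monic irreducibles of degree 4 over GF(2): θ^4 + θ + 1, θ^4 + θ^3 + 1, θ^4 + θ^3 + θ^2 + θ + 1.
None of them divide h (all give nonzero remainder).
No irreducible factor of degree ≤ 4 exists, so h is irreducible over GF(2).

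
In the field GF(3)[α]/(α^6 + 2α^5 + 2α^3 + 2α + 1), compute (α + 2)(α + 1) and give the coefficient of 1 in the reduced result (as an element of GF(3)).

Multiply in GF(3)[α]: (α + 2)·(α + 1) = α^2 + 2.
Reduced: α^2 + 2.

2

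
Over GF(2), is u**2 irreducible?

No

Write P(u) = u**2.
Check for roots in GF(2): P(0) = 0 → root; P(1) = 1.
P(0) = 0, so (u) divides P(u); P is reducible.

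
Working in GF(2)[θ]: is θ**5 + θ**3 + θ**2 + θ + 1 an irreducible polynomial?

Yes

Write g(θ) = θ**5 + θ**3 + θ**2 + θ + 1.
Check for roots in GF(2): g(0) = 1; g(1) = 1.
No roots, so no linear factors.
Monic irreducibles of degree 2 over GF(2): θ**2 + θ + 1.
None of them divide g (all give nonzero remainder).
No irreducible factor of degree ≤ 2 exists, so g is irreducible over GF(2).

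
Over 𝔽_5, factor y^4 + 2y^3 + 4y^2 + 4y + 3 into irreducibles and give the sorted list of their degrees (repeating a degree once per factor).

Write f(y) = y^4 + 2y^3 + 4y^2 + 4y + 3.
Roots in 𝔽_5: f(0) = 3; f(1) = 4; f(2) = 4; f(3) = 1; f(4) = 2.
Complete factorization: f(y) = (y^4 + 2y^3 + 4y^2 + 4y + 3).
Factor degrees with multiplicity: 4 = 4.

4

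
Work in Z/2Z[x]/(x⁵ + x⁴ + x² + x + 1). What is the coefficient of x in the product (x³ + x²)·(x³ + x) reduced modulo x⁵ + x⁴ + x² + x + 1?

Multiply in Z/2Z[x]: (x³ + x²)·(x³ + x) = x⁶ + x⁵ + x⁴ + x³.
Reduce using x⁵ ≡ x⁴ + x² + x + 1 (mod x⁵ + x⁴ + x² + x + 1).
Reduced: x⁴ + x² + x.

1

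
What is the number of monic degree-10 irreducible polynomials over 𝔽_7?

By the necklace-counting formula, N_7(10) = (1/10) Σ_{d|10} μ(10/d)·7^d.
Divisors of 10: 1, 2, 5, 10; μ(10/d) for each: 1, -1, -1, 1.
Σ = 7^1 − 7^2 − 7^5 + 7^10 = 282458400.
N = 282458400/10 = 28245840.

28245840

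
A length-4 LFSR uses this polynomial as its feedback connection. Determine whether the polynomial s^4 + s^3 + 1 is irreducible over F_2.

Write f(s) = s^4 + s^3 + 1.
Check for roots in F_2: f(0) = 1; f(1) = 1.
No roots, so no linear factors.
Monic irreducibles of degree 2 over GF(2): s^2 + s + 1.
None of them divide f (all give nonzero remainder).
No irreducible factor of degree ≤ 2 exists, so f is irreducible over GF(2).

Yes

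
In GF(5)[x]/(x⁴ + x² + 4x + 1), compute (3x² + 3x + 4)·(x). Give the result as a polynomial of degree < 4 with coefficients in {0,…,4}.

3x^3 + 3x^2 + 4x

Multiply in GF(5)[x]: (3x² + 3x + 4)·(x) = 3x³ + 3x² + 4x.
Reduced: 3x³ + 3x² + 4x.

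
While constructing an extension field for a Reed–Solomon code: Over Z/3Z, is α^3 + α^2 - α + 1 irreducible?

Yes

Write g(α) = α^3 + α^2 - α + 1.
Check for roots in Z/3Z: g(0) = 1; g(1) = 2; g(2) = 2.
No roots. A degree-3 polynomial over a field with no linear factor is irreducible.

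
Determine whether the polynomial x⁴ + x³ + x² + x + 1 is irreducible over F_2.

Write m(x) = x⁴ + x³ + x² + x + 1.
Check for roots in F_2: m(0) = 1; m(1) = 1.
No roots, so no linear factors.
Monic irreducibles of degree 2 over GF(2): x² + x + 1.
None of them divide m (all give nonzero remainder).
No irreducible factor of degree ≤ 2 exists, so m is irreducible over GF(2).

Yes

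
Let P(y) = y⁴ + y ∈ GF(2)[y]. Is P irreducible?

Check for roots in GF(2): P(0) = 0 → root; P(1) = 0 → root.
P(0) = 0, so (y) divides P(y); P is reducible.

No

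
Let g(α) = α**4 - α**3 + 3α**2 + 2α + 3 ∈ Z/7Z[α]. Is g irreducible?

Check for roots in Z/7Z: g(0) = 3; g(1) = 1; g(2) = 6; g(3) = 6; g(4) = 6; g(5) = 0 → root; g(6) = 6.
g(5) = 0, so (α − 5) divides g(α); g is reducible.

No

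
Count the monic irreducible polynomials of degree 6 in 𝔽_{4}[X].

670

x^(4^6) − x is the product of all monic irreducibles of degree dividing 6; Möbius inversion gives N = (1/6) Σ μ(6/d)·4^d.
Divisors of 6: 1, 2, 3, 6; μ(6/d) for each: 1, -1, -1, 1.
Σ = 4^1 − 4^2 − 4^3 + 4^6 = 4020.
N = 4020/6 = 670.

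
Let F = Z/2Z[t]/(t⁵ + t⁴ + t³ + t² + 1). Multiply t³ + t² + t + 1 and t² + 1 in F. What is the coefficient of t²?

Multiply in Z/2Z[t]: (t³ + t² + t + 1)·(t² + 1) = t⁵ + t⁴ + t + 1.
Reduce using t⁵ ≡ t⁴ + t³ + t² + 1 (mod t⁵ + t⁴ + t³ + t² + 1).
Reduced: t³ + t² + t.

1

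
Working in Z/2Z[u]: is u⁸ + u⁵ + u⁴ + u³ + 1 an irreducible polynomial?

Write g(u) = u⁸ + u⁵ + u⁴ + u³ + 1.
Check for roots in Z/2Z: g(0) = 1; g(1) = 1.
No roots, so no linear factors.
Monic irreducibles of degree 2 over GF(2): u² + u + 1.
None of them divide g (all give nonzero remainder).
Monic irreducibles of degree 3 over GF(2): u³ + u + 1, u³ + u² + 1.
None of them divide g (all give nonzero remainder).
Monic irreducibles of degree 4 over GF(2): u⁴ + u + 1, u⁴ + u³ + 1, u⁴ + u³ + u² + u + 1.
None of them divide g (all give nonzero remainder).
No irreducible factor of degree ≤ 4 exists, so g is irreducible over GF(2).

Yes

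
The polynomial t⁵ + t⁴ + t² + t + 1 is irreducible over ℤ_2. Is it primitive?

Yes

Write f(t) = t⁵ + t⁴ + t² + t + 1.
|GF(2^5)^×| = 2^5 − 1 = 31. Prime factorization: 31 = 31.
f is primitive ⇔ t has order 31 in GF(2)[t]/(f), i.e. t^(31/q) ≠ 1 for each prime q | 31.
t^(1) mod f = t.
None equal 1, so t has full order 31; f is primitive.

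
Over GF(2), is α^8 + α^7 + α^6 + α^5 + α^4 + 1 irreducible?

No

Write g(α) = α^8 + α^7 + α^6 + α^5 + α^4 + 1.
Check for roots in GF(2): g(0) = 1; g(1) = 0 → root.
g(1) = 0, so (α − 1) divides g(α); g is reducible.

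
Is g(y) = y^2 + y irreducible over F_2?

Check for roots in F_2: g(0) = 0 → root; g(1) = 0 → root.
g(0) = 0, so (y) divides g(y); g is reducible.

No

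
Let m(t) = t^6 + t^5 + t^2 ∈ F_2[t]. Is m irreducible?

No

Check for roots in F_2: m(0) = 0 → root; m(1) = 1.
m(0) = 0, so (t) divides m(t); m is reducible.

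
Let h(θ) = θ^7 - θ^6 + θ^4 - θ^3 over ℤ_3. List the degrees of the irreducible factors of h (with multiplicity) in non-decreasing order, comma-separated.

1, 1, 1, 1, 1, 1, 1

Roots in ℤ_3: h(0) = 0 → root; h(1) = 0 → root; h(2) = 0 → root.
Linear factors from roots: (θ), (θ - 1), (θ + 1).
Complete factorization: h(θ) = (θ - 1)·(θ)^3·(θ + 1)^3.
Factor degrees with multiplicity: 1 + 1 + 1 + 1 + 1 + 1 + 1 = 7.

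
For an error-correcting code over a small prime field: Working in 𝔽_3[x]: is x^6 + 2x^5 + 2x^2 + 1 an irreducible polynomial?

Write m(x) = x^6 + 2x^5 + 2x^2 + 1.
Check for roots in 𝔽_3: m(0) = 1; m(1) = 0 → root; m(2) = 2.
m(1) = 0, so (x − 1) divides m(x); m is reducible.

No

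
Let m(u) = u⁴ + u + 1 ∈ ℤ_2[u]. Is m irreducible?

Check for roots in ℤ_2: m(0) = 1; m(1) = 1.
No roots, so no linear factors.
Monic irreducibles of degree 2 over GF(2): u² + u + 1.
None of them divide m (all give nonzero remainder).
No irreducible factor of degree ≤ 2 exists, so m is irreducible over GF(2).

Yes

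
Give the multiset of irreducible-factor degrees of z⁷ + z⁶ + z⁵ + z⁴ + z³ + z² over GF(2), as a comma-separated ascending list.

Write f(z) = z⁷ + z⁶ + z⁵ + z⁴ + z³ + z².
Roots in GF(2): f(0) = 0 → root; f(1) = 0 → root.
Linear factors from roots: (z), (z + 1).
Complete factorization: f(z) = (z + 1)·(z)^2·(z² + z + 1)^2.
Factor degrees with multiplicity: 1 + 1 + 1 + 2 + 2 = 7.

1, 1, 1, 2, 2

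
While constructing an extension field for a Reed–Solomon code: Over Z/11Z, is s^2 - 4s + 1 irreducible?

No

Write P(s) = s^2 - 4s + 1.
Check each element of Z/11Z for a root: P(0)=1, P(1)=9, P(2)=8, P(3)=9, P(4)=1, P(5)=6, P(6)=2, P(7)=0, P(8)=0, P(9)=2, P(10)=6.
P(7) = 0, so (s − 7) divides P(s); P is reducible.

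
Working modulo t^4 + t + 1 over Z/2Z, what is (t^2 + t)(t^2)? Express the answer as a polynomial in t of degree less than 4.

t^3 + t + 1

Multiply in Z/2Z[t]: (t^2 + t)·(t^2) = t^4 + t^3.
Reduce using t^4 ≡ t + 1 (mod t^4 + t + 1).
Reduced: t^3 + t + 1.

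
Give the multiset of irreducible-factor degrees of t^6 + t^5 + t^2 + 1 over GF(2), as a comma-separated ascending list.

1, 2, 3

Write g(t) = t^6 + t^5 + t^2 + 1.
Roots in GF(2): g(0) = 1; g(1) = 0 → root.
Linear factors from roots: (t + 1).
Complete factorization: g(t) = (t + 1)·(t^2 + t + 1)·(t^3 + t^2 + 1).
Factor degrees with multiplicity: 1 + 2 + 3 = 6.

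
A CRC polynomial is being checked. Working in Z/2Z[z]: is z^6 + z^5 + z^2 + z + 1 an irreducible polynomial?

Write f(z) = z^6 + z^5 + z^2 + z + 1.
Check for roots in Z/2Z: f(0) = 1; f(1) = 1.
No roots, so no linear factors.
Monic irreducibles of degree 2 over GF(2): z^2 + z + 1.
None of them divide f (all give nonzero remainder).
Monic irreducibles of degree 3 over GF(2): z^3 + z + 1, z^3 + z^2 + 1.
None of them divide f (all give nonzero remainder).
No irreducible factor of degree ≤ 3 exists, so f is irreducible over GF(2).

Yes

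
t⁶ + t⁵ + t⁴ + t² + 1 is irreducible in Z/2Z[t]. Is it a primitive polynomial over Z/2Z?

Write f(t) = t⁶ + t⁵ + t⁴ + t² + 1.
|GF(2^6)^×| = 2^6 − 1 = 63. Prime factorization: 63 = 3^2·7.
f is primitive ⇔ t has order 63 in GF(2)[t]/(f), i.e. t^(63/q) ≠ 1 for each prime q | 63.
t^(21) mod f = 1
t^(9) mod f = t³ + 1.
Since t^(21) = 1, the order of t divides 21 < 63; not primitive.

No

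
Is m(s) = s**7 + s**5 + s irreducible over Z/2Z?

Check for roots in Z/2Z: m(0) = 0 → root; m(1) = 1.
m(0) = 0, so (s) divides m(s); m is reducible.

No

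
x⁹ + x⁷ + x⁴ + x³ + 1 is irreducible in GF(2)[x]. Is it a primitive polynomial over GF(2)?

Write f(x) = x⁹ + x⁷ + x⁴ + x³ + 1.
|GF(2^9)^×| = 2^9 − 1 = 511. Prime factorization: 511 = 7·73.
f is primitive ⇔ x has order 511 in GF(2)[x]/(f), i.e. x^(511/q) ≠ 1 for each prime q | 511.
x^(73) mod f = 1
x^(7) mod f = x⁷.
Since x^(73) = 1, the order of x divides 73 < 511; not primitive.

No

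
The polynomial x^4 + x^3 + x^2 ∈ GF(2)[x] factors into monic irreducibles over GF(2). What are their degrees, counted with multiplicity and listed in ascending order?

Write g(x) = x^4 + x^3 + x^2.
Roots in GF(2): g(0) = 0 → root; g(1) = 1.
Linear factors from roots: (x).
Complete factorization: g(x) = (x)^2·(x^2 + x + 1).
Factor degrees with multiplicity: 1 + 1 + 2 = 4.

1, 1, 2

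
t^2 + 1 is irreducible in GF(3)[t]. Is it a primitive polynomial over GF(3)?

No

Write f(t) = t^2 + 1.
|GF(3^2)^×| = 3^2 − 1 = 8. Prime factorization: 8 = 2^3.
f is primitive ⇔ t has order 8 in GF(3)[t]/(f), i.e. t^(8/q) ≠ 1 for each prime q | 8.
t^(4) mod f = 1
Since t^(4) = 1, the order of t divides 4 < 8; not primitive.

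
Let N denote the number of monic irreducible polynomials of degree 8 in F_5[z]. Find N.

Gauss's count: N_{5}(8) = (1/8) Σ_{d|8} μ(8/d)·5^d.
Divisors of 8: 1, 2, 4, 8; μ(8/d) for each: 0, 0, -1, 1.
Σ = − 5^4 + 5^8 = 390000.
N = 390000/8 = 48750.

48750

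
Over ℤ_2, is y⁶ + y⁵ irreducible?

Write f(y) = y⁶ + y⁵.
Check for roots in ℤ_2: f(0) = 0 → root; f(1) = 0 → root.
f(0) = 0, so (y) divides f(y); f is reducible.

No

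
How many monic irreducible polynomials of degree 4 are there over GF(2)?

3

x^(2^4) − x is the product of all monic irreducibles of degree dividing 4; Möbius inversion gives N = (1/4) Σ μ(4/d)·2^d.
Divisors of 4: 1, 2, 4; μ(4/d) for each: 0, -1, 1.
Σ = − 2^2 + 2^4 = 12.
N = 12/4 = 3.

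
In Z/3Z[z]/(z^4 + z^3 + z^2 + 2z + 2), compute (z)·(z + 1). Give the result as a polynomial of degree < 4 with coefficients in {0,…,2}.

z^2 + z

Multiply in Z/3Z[z]: (z)·(z + 1) = z^2 + z.
Reduced: z^2 + z.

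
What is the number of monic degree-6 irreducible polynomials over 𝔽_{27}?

x^(27^6) − x is the product of all monic irreducibles of degree dividing 6; Möbius inversion gives N = (1/6) Σ μ(6/d)·27^d.
Divisors of 6: 1, 2, 3, 6; μ(6/d) for each: 1, -1, -1, 1.
Σ = 27^1 − 27^2 − 27^3 + 27^6 = 387400104.
N = 387400104/6 = 64566684.

64566684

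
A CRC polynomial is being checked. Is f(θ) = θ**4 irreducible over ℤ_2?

No

Check for roots in ℤ_2: f(0) = 0 → root; f(1) = 1.
f(0) = 0, so (θ) divides f(θ); f is reducible.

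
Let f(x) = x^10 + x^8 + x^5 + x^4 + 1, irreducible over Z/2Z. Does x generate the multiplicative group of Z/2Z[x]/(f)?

|GF(2^10)^×| = 2^10 − 1 = 1023. Prime factorization: 1023 = 3·11·31.
f is primitive ⇔ x has order 1023 in GF(2)[x]/(f), i.e. x^(1023/q) ≠ 1 for each prime q | 1023.
x^(341) mod f = x^5 + x^4.
x^(93) mod f = x^9 + x^8 + x^7 + x^5 + x^2.
x^(33) mod f = x^7 + x^5 + x^4 + x^2 + x + 1.
None equal 1, so x has full order 1023; f is primitive.

Yes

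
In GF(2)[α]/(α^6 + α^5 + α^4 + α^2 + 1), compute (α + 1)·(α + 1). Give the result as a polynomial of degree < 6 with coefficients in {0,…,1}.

Multiply in GF(2)[α]: (α + 1)·(α + 1) = α^2 + 1.
Reduced: α^2 + 1.

α^2 + 1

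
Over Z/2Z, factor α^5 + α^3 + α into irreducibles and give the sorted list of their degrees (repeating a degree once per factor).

1, 2, 2

Write h(α) = α^5 + α^3 + α.
Roots in Z/2Z: h(0) = 0 → root; h(1) = 1.
Linear factors from roots: (α).
Complete factorization: h(α) = (α)·(α^2 + α + 1)^2.
Factor degrees with multiplicity: 1 + 2 + 2 = 5.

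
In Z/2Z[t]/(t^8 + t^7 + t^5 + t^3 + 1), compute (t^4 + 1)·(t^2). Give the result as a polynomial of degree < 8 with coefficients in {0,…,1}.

Multiply in Z/2Z[t]: (t^4 + 1)·(t^2) = t^6 + t^2.
Reduced: t^6 + t^2.

t^6 + t^2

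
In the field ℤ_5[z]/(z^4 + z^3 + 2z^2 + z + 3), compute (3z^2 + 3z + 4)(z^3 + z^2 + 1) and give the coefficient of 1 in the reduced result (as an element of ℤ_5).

0

Multiply in ℤ_5[z]: (3z^2 + 3z + 4)·(z^3 + z^2 + 1) = 3z^5 + z^4 + 2z^3 + 2z^2 + 3z + 4.
Reduce using z^4 ≡ 4z^3 + 3z^2 + 4z + 2 (mod z^4 + z^3 + 2z^2 + z + 3).
Reduced: 3z^3 + 3z^2 + z.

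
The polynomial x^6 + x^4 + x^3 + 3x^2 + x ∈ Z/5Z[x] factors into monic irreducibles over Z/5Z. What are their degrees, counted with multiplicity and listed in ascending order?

1, 2, 3

Write f(x) = x^6 + x^4 + x^3 + 3x^2 + x.
Roots in Z/5Z: f(0) = 0 → root; f(1) = 2; f(2) = 2; f(3) = 2; f(4) = 3.
Linear factors from roots: (x).
Complete factorization: f(x) = (x)·(x^2 + x + 2)·(x^3 + 4x^2 + 3).
Factor degrees with multiplicity: 1 + 2 + 3 = 6.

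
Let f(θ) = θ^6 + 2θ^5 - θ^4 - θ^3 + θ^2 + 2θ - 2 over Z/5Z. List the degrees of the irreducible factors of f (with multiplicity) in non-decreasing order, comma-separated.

Roots in Z/5Z: f(0) = 3; f(1) = 2; f(2) = 0 → root; f(3) = 0 → root; f(4) = 1.
Linear factors from roots: (θ - 2), (θ + 2).
Complete factorization: f(θ) = (θ + 2)·(θ - 2)·(θ^2 - 2θ - 1)·(θ^2 - θ + 2).
Factor degrees with multiplicity: 1 + 1 + 2 + 2 = 6.

1, 1, 2, 2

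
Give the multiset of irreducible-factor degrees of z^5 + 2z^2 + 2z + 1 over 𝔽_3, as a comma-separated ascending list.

Write h(z) = z^5 + 2z^2 + 2z + 1.
Roots in 𝔽_3: h(0) = 1; h(1) = 0 → root; h(2) = 0 → root.
Linear factors from roots: (z + 2), (z + 1).
Complete factorization: h(z) = (z + 2)·(z + 1)^2·(z^2 + 2z + 2).
Factor degrees with multiplicity: 1 + 1 + 1 + 2 = 5.

1, 1, 1, 2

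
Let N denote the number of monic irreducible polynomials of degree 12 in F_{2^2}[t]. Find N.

1397740

By the necklace-counting formula, N_4(12) = (1/12) Σ_{d|12} μ(12/d)·4^d.
Divisors of 12: 1, 2, 3, 4, 6, 12; μ(12/d) for each: 0, 1, 0, -1, -1, 1.
Σ = 4^2 − 4^4 − 4^6 + 4^12 = 16772880.
N = 16772880/12 = 1397740.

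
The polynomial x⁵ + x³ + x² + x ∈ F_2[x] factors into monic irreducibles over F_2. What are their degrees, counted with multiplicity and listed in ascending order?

Write g(x) = x⁵ + x³ + x² + x.
Roots in F_2: g(0) = 0 → root; g(1) = 0 → root.
Linear factors from roots: (x), (x + 1).
Complete factorization: g(x) = (x)·(x + 1)·(x³ + x² + 1).
Factor degrees with multiplicity: 1 + 1 + 3 = 5.

1, 1, 3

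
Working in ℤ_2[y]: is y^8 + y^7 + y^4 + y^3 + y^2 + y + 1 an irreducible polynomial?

Write h(y) = y^8 + y^7 + y^4 + y^3 + y^2 + y + 1.
Check for roots in ℤ_2: h(0) = 1; h(1) = 1.
No roots, so no linear factors.
Monic irreducibles of degree 2 over GF(2): y^2 + y + 1.
None of them divide h (all give nonzero remainder).
Monic irreducibles of degree 3 over GF(2): y^3 + y + 1, y^3 + y^2 + 1.
None of them divide h (all give nonzero remainder).
Monic irreducibles of degree 4 over GF(2): y^4 + y + 1, y^4 + y^3 + 1, y^4 + y^3 + y^2 + y + 1.
None of them divide h (all give nonzero remainder).
No irreducible factor of degree ≤ 4 exists, so h is irreducible over GF(2).

Yes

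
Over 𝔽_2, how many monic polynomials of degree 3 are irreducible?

2

x^(2^3) − x is the product of all monic irreducibles of degree dividing 3; Möbius inversion gives N = (1/3) Σ μ(3/d)·2^d.
Divisors of 3: 1, 3; μ(3/d) for each: -1, 1.
Σ = − 2^1 + 2^3 = 6.
N = 6/3 = 2.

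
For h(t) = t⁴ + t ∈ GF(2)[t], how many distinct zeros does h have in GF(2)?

Evaluate at each of the 2 elements of GF(2):
h(0) = 0 → root; h(1) = 0 → root.
Roots: {0, 1}.

2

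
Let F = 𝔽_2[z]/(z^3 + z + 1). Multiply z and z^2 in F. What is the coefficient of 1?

Multiply in 𝔽_2[z]: (z)·(z^2) = z^3.
Reduce using z^3 ≡ z + 1 (mod z^3 + z + 1).
Reduced: z + 1.

1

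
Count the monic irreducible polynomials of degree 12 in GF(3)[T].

By the necklace-counting formula, N_3(12) = (1/12) Σ_{d|12} μ(12/d)·3^d.
Divisors of 12: 1, 2, 3, 4, 6, 12; μ(12/d) for each: 0, 1, 0, -1, -1, 1.
Σ = 3^2 − 3^4 − 3^6 + 3^12 = 530640.
N = 530640/12 = 44220.

44220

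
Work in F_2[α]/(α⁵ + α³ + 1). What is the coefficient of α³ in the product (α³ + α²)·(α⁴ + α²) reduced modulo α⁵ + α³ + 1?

0

Multiply in F_2[α]: (α³ + α²)·(α⁴ + α²) = α⁷ + α⁶ + α⁵ + α⁴.
Reduce using α⁵ ≡ α³ + 1 (mod α⁵ + α³ + 1).
Reduced: α² + α.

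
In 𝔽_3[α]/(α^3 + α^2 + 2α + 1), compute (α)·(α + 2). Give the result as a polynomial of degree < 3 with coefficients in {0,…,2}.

Multiply in 𝔽_3[α]: (α)·(α + 2) = α^2 + 2α.
Reduced: α^2 + 2α.

α^2 + 2α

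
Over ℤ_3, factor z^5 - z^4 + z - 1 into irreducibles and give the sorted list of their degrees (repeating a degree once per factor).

Write f(z) = z^5 - z^4 + z - 1.
Roots in ℤ_3: f(0) = 2; f(1) = 0 → root; f(2) = 2.
Linear factors from roots: (z - 1).
Complete factorization: f(z) = (z - 1)·(z^2 + z - 1)·(z^2 - z - 1).
Factor degrees with multiplicity: 1 + 2 + 2 = 5.

1, 2, 2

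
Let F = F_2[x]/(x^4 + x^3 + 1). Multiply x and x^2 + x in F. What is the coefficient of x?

0

Multiply in F_2[x]: (x)·(x^2 + x) = x^3 + x^2.
Reduced: x^3 + x^2.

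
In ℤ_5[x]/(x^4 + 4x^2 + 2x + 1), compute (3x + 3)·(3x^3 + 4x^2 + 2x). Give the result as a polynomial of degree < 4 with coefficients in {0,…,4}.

Multiply in ℤ_5[x]: (3x + 3)·(3x^3 + 4x^2 + 2x) = 4x^4 + x^3 + 3x^2 + x.
Reduce using x^4 ≡ x^2 + 3x + 4 (mod x^4 + 4x^2 + 2x + 1).
Reduced: x^3 + 2x^2 + 3x + 1.

x^3 + 2x^2 + 3x + 1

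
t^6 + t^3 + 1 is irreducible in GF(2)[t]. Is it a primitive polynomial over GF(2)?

No

Write f(t) = t^6 + t^3 + 1.
|GF(2^6)^×| = 2^6 − 1 = 63. Prime factorization: 63 = 3^2·7.
f is primitive ⇔ t has order 63 in GF(2)[t]/(f), i.e. t^(63/q) ≠ 1 for each prime q | 63.
t^(21) mod f = t^3.
t^(9) mod f = 1
Since t^(9) = 1, the order of t divides 9 < 63; not primitive.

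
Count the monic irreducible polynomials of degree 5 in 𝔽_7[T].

The number of monic irreducibles of degree 5 over GF(7) is (1/5)·Σ_{d∣5} μ(5/d) 7^d.
Divisors of 5: 1, 5; μ(5/d) for each: -1, 1.
Σ = − 7^1 + 7^5 = 16800.
N = 16800/5 = 3360.

3360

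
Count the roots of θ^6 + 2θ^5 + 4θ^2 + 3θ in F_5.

5

Write P(θ) = θ^6 + 2θ^5 + 4θ^2 + 3θ.
Evaluate at each of the 5 elements of F_5:
P(0) = 0 → root; P(1) = 0 → root; P(2) = 0 → root; P(3) = 0 → root; P(4) = 0 → root.
Roots: {0, 1, 2, 3, 4}.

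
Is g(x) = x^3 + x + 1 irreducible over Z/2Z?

Check for roots in Z/2Z: g(0) = 1; g(1) = 1.
No roots. A degree-3 polynomial over a field with no linear factor is irreducible.

Yes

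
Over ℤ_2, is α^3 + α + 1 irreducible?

Yes

Write h(α) = α^3 + α + 1.
Check for roots in ℤ_2: h(0) = 1; h(1) = 1.
No roots. A degree-3 polynomial over a field with no linear factor is irreducible.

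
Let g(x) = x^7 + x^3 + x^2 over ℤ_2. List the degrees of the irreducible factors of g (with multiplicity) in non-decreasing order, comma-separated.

1, 1, 2, 3

Roots in ℤ_2: g(0) = 0 → root; g(1) = 1.
Linear factors from roots: (x).
Complete factorization: g(x) = (x)^2·(x^2 + x + 1)·(x^3 + x^2 + 1).
Factor degrees with multiplicity: 1 + 1 + 2 + 3 = 7.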